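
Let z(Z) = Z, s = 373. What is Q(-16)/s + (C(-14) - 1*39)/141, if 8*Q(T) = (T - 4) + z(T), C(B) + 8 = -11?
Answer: -44537/105186 ≈ -0.42341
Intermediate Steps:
C(B) = -19 (C(B) = -8 - 11 = -19)
Q(T) = -½ + T/4 (Q(T) = ((T - 4) + T)/8 = ((-4 + T) + T)/8 = (-4 + 2*T)/8 = -½ + T/4)
Q(-16)/s + (C(-14) - 1*39)/141 = (-½ + (¼)*(-16))/373 + (-19 - 1*39)/141 = (-½ - 4)*(1/373) + (-19 - 39)*(1/141) = -9/2*1/373 - 58*1/141 = -9/746 - 58/141 = -44537/105186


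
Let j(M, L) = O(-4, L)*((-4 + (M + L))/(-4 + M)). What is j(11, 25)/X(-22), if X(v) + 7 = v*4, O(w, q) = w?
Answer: 128/665 ≈ 0.19248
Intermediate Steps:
X(v) = -7 + 4*v (X(v) = -7 + v*4 = -7 + 4*v)
j(M, L) = -4*(-4 + L + M)/(-4 + M) (j(M, L) = -4*(-4 + (M + L))/(-4 + M) = -4*(-4 + (L + M))/(-4 + M) = -4*(-4 + L + M)/(-4 + M))
j(11, 25)/X(-22) = (4*(4 - 1*25 - 1*11)/(-4 + 11))/(-7 + 4*(-22)) = (4*(4 - 25 - 11)/7)/(-7 - 88) = (4*(1/7)*(-32))/(-95) = -128/7*(-1/95) = 128/665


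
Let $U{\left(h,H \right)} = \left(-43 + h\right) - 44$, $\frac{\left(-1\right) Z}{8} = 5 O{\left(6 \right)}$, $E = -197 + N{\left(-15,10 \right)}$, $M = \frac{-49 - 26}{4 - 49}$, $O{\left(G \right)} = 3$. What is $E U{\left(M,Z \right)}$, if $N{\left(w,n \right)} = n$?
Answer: $\frac{47872}{3} \approx 15957.0$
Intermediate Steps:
$M = \frac{5}{3}$ ($M = - \frac{75}{-45} = \left(-75\right) \left(- \frac{1}{45}\right) = \frac{5}{3} \approx 1.6667$)
$E = -187$ ($E = -197 + 10 = -187$)
$Z = -120$ ($Z = - 8 \cdot 5 \cdot 3 = \left(-8\right) 15 = -120$)
$U{\left(h,H \right)} = -87 + h$
$E U{\left(M,Z \right)} = - 187 \left(-87 + \frac{5}{3}\right) = \left(-187\right) \left(- \frac{256}{3}\right) = \frac{47872}{3}$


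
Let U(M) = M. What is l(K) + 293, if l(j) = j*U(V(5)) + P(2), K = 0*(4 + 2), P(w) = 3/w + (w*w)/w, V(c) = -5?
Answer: 593/2 ≈ 296.50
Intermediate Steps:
P(w) = w + 3/w (P(w) = 3/w + w²/w = 3/w + w = w + 3/w)
K = 0 (K = 0*6 = 0)
l(j) = 7/2 - 5*j (l(j) = j*(-5) + (2 + 3/2) = -5*j + (2 + 3*(½)) = -5*j + (2 + 3/2) = -5*j + 7/2 = 7/2 - 5*j)
l(K) + 293 = (7/2 - 5*0) + 293 = (7/2 + 0) + 293 = 7/2 + 293 = 593/2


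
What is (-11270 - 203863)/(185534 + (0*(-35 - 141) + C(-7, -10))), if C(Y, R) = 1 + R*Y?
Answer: -215133/185605 ≈ -1.1591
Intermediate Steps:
(-11270 - 203863)/(185534 + (0*(-35 - 141) + C(-7, -10))) = (-11270 - 203863)/(185534 + (0*(-35 - 141) + (1 - 10*(-7)))) = -215133/(185534 + (0*(-176) + (1 + 70))) = -215133/(185534 + (0 + 71)) = -215133/(185534 + 71) = -215133/185605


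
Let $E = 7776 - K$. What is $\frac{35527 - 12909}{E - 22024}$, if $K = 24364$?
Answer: $- \frac{11309}{19306} \approx -0.58578$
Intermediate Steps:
$E = -16588$ ($E = 7776 - 24364 = -16588$)
$\frac{35527 - 12909}{E - 22024} = \frac{35527 - 12909}{-16588 - 22024} = \frac{22618}{-38612} = 22618 \left(- \frac{1}{38612}\right) = - \frac{11309}{19306}$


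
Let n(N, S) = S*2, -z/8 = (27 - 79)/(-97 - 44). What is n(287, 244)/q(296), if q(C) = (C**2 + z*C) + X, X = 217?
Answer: 68808/12261317 ≈ 0.0056118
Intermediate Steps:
z = -416/141 (z = -8*(27 - 79)/(-97 - 44) = -(-416)/(-141) = -(-416)*(-1)/141 = -8*52/141 = -416/141 ≈ -2.9504)
n(N, S) = 2*S
q(C) = 217 + C**2 - 416*C/141 (q(C) = (C**2 - 416*C/141) + 217 = 217 + C**2 - 416*C/141)
n(287, 244)/q(296) = (2*244)/(217 + 296**2 - 416/141*296) = 488/(217 + 87616 - 123136/141) = 488/(12261317/141) = 488*(141/12261317) = 68808/12261317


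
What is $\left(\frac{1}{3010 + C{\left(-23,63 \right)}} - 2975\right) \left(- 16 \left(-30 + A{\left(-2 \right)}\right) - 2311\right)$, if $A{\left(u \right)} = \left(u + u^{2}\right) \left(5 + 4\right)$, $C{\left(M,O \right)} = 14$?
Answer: $\frac{19063369481}{3024} \approx 6.304 \cdot 10^{6}$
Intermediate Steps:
$A{\left(u \right)} = 9 u + 9 u^{2}$ ($A{\left(u \right)} = \left(u + u^{2}\right) 9 = 9 u + 9 u^{2}$)
$\left(\frac{1}{3010 + C{\left(-23,63 \right)}} - 2975\right) \left(- 16 \left(-30 + A{\left(-2 \right)}\right) - 2311\right) = \left(\frac{1}{3010 + 14} - 2975\right) \left(- 16 \left(-30 + 9 \left(-2\right) \left(1 - 2\right)\right) - 2311\right) = \left(\frac{1}{3024} - 2975\right) \left(- 16 \left(-30 + 9 \left(-2\right) \left(-1\right)\right) - 2311\right) = \left(\frac{1}{3024} - 2975\right) \left(- 16 \left(-30 + 18\right) - 2311\right) = - \frac{8996399 \left(\left(-16\right) \left(-12\right) - 2311\right)}{3024} = - \frac{8996399 \left(192 - 2311\right)}{3024} = \left(- \frac{8996399}{3024}\right) \left(-2119\right) = \frac{19063369481}{3024}$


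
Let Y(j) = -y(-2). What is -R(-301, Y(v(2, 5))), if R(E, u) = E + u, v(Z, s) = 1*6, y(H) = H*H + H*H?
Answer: 309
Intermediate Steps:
y(H) = 2*H**2 (y(H) = H**2 + H**2 = 2*H**2)
v(Z, s) = 6
Y(j) = -8 (Y(j) = -2*(-2)**2 = -2*4 = -1*8 = -8)
-R(-301, Y(v(2, 5))) = -(-301 - 8) = -1*(-309) = 309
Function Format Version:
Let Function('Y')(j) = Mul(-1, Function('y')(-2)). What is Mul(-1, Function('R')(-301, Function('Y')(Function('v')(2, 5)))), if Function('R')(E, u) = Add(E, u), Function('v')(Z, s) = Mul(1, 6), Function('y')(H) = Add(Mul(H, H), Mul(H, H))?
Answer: 309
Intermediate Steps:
Function('y')(H) = Mul(2, Pow(H, 2)) (Function('y')(H) = Add(Pow(H, 2), Pow(H, 2)) = Mul(2, Pow(H, 2)))
Function('v')(Z, s) = 6
Function('Y')(j) = -8 (Function('Y')(j) = Mul(-1, Mul(2, Pow(-2, 2))) = Mul(-1, Mul(2, 4)) = Mul(-1, 8) = -8)
Mul(-1, Function('R')(-301, Function('Y')(Function('v')(2, 5)))) = Mul(-1, Add(-301, -8)) = Mul(-1, -309) = 309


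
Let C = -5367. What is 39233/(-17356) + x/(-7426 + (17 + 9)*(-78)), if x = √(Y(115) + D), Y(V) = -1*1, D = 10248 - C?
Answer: -39233/17356 - √15614/9454 ≈ -2.2737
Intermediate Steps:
D = 15615 (D = 10248 - 1*(-5367) = 10248 + 5367 = 15615)
Y(V) = -1
x = √15614 (x = √(-1 + 15615) = √15614 ≈ 124.96)
39233/(-17356) + x/(-7426 + (17 + 9)*(-78)) = 39233/(-17356) + √15614/(-7426 + (17 + 9)*(-78)) = 39233*(-1/17356) + √15614/(-7426 + 26*(-78)) = -39233/17356 + √15614/(-7426 - 2028) = -39233/17356 + √15614/(-9454) = -39233/17356 + √15614*(-1/9454) = -39233/17356 - √15614/9454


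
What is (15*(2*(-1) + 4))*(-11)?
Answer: -330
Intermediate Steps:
(15*(2*(-1) + 4))*(-11) = (15*(-2 + 4))*(-11) = (15*2)*(-11) = 30*(-11) = -330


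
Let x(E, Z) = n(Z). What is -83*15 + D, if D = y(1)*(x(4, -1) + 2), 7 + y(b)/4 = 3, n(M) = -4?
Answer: -1213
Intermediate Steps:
y(b) = -16 (y(b) = -28 + 4*3 = -28 + 12 = -16)
x(E, Z) = -4
D = 32 (D = -16*(-4 + 2) = -16*(-2) = 32)
-83*15 + D = -83*15 + 32 = -1245 + 32 = -1213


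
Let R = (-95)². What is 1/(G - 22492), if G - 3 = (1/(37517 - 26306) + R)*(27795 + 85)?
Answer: 11211/2820626090701 ≈ 3.9746e-9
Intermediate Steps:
R = 9025
G = 2820878248513/11211 (G = 3 + (1/(37517 - 26306) + 9025)*(27795 + 85) = 3 + (1/11211 + 9025)*27880 = 3 + (101179276/11211)*27880 = 3 + 2820878214880/11211 = 2820878248513/11211 ≈ 2.5162e+8)
1/(G - 22492) = 1/(2820878248513/11211 - 22492) = 1/(2820626090701/11211) = 11211/2820626090701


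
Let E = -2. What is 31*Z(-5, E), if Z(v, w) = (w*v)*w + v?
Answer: -775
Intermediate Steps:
Z(v, w) = v + v*w**2 (Z(v, w) = (v*w)*w + v = v*w**2 + v = v + v*w**2)
31*Z(-5, E) = 31*(-5*(1 + (-2)**2)) = 31*(-5*(1 + 4)) = 31*(-5*5) = 31*(-25) = -775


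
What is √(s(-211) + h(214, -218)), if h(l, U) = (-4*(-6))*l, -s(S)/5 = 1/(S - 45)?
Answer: √1314821/16 ≈ 71.666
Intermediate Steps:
s(S) = -5/(-45 + S) (s(S) = -5/(S - 45) = -5/(-45 + S))
h(l, U) = 24*l
√(s(-211) + h(214, -218)) = √(-5/(-45 - 211) + 24*214) = √(-5/(-256) + 5136) = √(-5*(-1/256) + 5136) = √(5/256 + 5136) = √(1314821/256) = √1314821/16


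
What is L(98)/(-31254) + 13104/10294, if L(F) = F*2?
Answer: 101883698/80432169 ≈ 1.2667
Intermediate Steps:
L(F) = 2*F
L(98)/(-31254) + 13104/10294 = (2*98)/(-31254) + 13104/10294 = 196*(-1/31254) + 13104*(1/10294) = -98/15627 + 6552/5147 = 101883698/80432169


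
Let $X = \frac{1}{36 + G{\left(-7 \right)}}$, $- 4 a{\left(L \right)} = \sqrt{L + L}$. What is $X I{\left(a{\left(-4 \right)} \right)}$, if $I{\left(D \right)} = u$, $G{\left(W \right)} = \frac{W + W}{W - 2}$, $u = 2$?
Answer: $\frac{9}{169} \approx 0.053254$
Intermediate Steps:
$G{\left(W \right)} = \frac{2 W}{-2 + W}$
$a{\left(L \right)} = - \frac{\sqrt{2} \sqrt{L}}{4}$ ($a{\left(L \right)} = - \frac{\sqrt{L + L}}{4} = - \frac{\sqrt{2 L}}{4} = - \frac{\sqrt{2} \sqrt{L}}{4}$)
$I{\left(D \right)} = 2$
$X = \frac{9}{338}$ ($X = \frac{1}{36 + 2 \left(-7\right) \frac{1}{-2 - 7}} = \frac{1}{36 + 2 \left(-7\right) \frac{1}{-9}} = \frac{1}{36 + 2 \left(-7\right) \left(- \frac{1}{9}\right)} = \frac{1}{36 + \frac{14}{9}} = \frac{1}{\frac{338}{9}} = \frac{9}{338} \approx 0.026627$)
$X I{\left(a{\left(-4 \right)} \right)} = \frac{9}{338} \cdot 2 = \frac{9}{169}$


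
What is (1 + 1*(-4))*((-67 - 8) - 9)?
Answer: 252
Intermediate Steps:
(1 + 1*(-4))*((-67 - 8) - 9) = (1 - 4)*(-75 - 9) = -3*(-84) = 252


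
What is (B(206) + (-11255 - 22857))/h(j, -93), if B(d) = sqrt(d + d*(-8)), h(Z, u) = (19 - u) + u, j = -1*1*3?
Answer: -34112/19 + I*sqrt(1442)/19 ≈ -1795.4 + 1.9986*I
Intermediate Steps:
j = -3 (j = -1*3 = -3)
h(Z, u) = 19
B(d) = sqrt(7)*sqrt(-d) (B(d) = sqrt(d - 8*d) = sqrt(-7*d) = sqrt(7)*sqrt(-d))
(B(206) + (-11255 - 22857))/h(j, -93) = (sqrt(7)*sqrt(-1*206) + (-11255 - 22857))/19 = (sqrt(7)*sqrt(-206) - 34112)*(1/19) = (sqrt(7)*(I*sqrt(206)) - 34112)*(1/19) = (I*sqrt(1442) - 34112)*(1/19) = (-34112 + I*sqrt(1442))*(1/19) = -34112/19 + I*sqrt(1442)/19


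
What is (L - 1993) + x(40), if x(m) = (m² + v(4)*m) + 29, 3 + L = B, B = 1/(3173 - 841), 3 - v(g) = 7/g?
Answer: -739243/2332 ≈ -317.00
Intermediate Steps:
v(g) = 3 - 7/g
B = 1/2332 ≈ 0.00042882
L = -6995/2332 (L = -3 + 1/2332 = -6995/2332 ≈ -2.9996)
x(m) = 29 + m² + 5*m/4 (x(m) = (m² + (3 - 7/4)*m) + 29 = (m² + 5*m/4) + 29 = 29 + m² + 5*m/4)
(L - 1993) + x(40) = (-6995/2332 - 1993) + (29 + 40² + (5/4)*40) = -4654671/2332 + (29 + 1600 + 50) = -4654671/2332 + 1679 = -739243/2332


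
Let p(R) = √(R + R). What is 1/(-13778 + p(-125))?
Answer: -6889/94916767 - 5*I*√10/189833534 ≈ -7.2579e-5 - 8.3291e-8*I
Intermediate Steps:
p(R) = √2*√R (p(R) = √(2*R) = √2*√R)
1/(-13778 + p(-125)) = 1/(-13778 + √2*√(-125)) = 1/(-13778 + √2*(5*I*√5)) = 1/(-13778 + 5*I*√10)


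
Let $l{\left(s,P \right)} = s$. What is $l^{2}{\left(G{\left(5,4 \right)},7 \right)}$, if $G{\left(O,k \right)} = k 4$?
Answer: $256$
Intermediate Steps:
$G{\left(O,k \right)} = 4 k$
$l^{2}{\left(G{\left(5,4 \right)},7 \right)} = \left(4 \cdot 4\right)^{2} = 16^{2} = 256$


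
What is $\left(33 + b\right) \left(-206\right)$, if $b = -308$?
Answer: $56650$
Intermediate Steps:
$\left(33 + b\right) \left(-206\right) = \left(33 - 308\right) \left(-206\right) = \left(-275\right) \left(-206\right) = 56650$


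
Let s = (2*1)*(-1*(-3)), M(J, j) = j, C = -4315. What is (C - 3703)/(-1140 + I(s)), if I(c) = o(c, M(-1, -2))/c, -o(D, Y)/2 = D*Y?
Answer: 4009/568 ≈ 7.0581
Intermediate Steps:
o(D, Y) = -2*D*Y
s = 6 (s = 2*3 = 6)
I(c) = 4 (I(c) = (-2*c*(-2))/c = (4*c)/c = 4)
(C - 3703)/(-1140 + I(s)) = (-4315 - 3703)/(-1140 + 4) = -8018/(-1136) = -8018*(-1/1136) = 4009/568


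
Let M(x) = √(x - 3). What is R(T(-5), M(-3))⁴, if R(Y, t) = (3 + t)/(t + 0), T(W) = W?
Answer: -23/4 + I*√6 ≈ -5.75 + 2.4495*I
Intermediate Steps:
M(x) = √(-3 + x)
R(Y, t) = (3 + t)/t
R(T(-5), M(-3))⁴ = ((3 + √(-3 - 3))/(√(-3 - 3)))⁴ = ((3 + √(-6))/(√(-6)))⁴ = ((3 + I*√6)/((I*√6)))⁴ = ((-I*√6/6)*(3 + I*√6))⁴ = (-I*√6*(3 + I*√6)/6)⁴ = (3 + I*√6)⁴/36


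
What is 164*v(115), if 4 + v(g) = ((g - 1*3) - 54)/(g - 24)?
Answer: -50184/91 ≈ -551.47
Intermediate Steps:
v(g) = -4 + (-57 + g)/(-24 + g) (v(g) = -4 + ((g - 1*3) - 54)/(g - 24) = -4 + ((g - 3) - 54)/(-24 + g) = -4 + ((-3 + g) - 54)/(-24 + g) = -4 + (-57 + g)/(-24 + g))
164*v(115) = 164*(3*(13 - 1*115)/(-24 + 115)) = 164*(3*(13 - 115)/91) = 164*(3*(1/91)*(-102)) = 164*(-306/91) = -50184/91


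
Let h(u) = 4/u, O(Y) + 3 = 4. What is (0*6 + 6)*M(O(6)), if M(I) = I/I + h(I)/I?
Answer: 30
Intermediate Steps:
O(Y) = 1 (O(Y) = -3 + 4 = 1)
M(I) = 1 + 4/I**2 (M(I) = I/I + (4/I)/I = 1 + 4/I**2)
(0*6 + 6)*M(O(6)) = (0*6 + 6)*(1 + 4/1**2) = (0 + 6)*(1 + 4*1) = 6*(1 + 4) = 6*5 = 30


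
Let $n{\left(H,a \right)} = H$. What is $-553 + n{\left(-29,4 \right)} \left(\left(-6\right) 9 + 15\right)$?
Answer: $578$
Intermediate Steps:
$-553 + n{\left(-29,4 \right)} \left(\left(-6\right) 9 + 15\right) = -553 - 29 \left(\left(-6\right) 9 + 15\right) = -553 - 29 \left(-54 + 15\right) = -553 - -1131 = -553 + 1131 = 578$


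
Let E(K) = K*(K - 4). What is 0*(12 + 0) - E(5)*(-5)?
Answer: 25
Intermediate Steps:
E(K) = K*(-4 + K)
0*(12 + 0) - E(5)*(-5) = 0*(12 + 0) - 5*(-4 + 5)*(-5) = 0*12 - 5*1*(-5) = 0 - 5*(-5) = 0 - 1*(-25) = 0 + 25 = 25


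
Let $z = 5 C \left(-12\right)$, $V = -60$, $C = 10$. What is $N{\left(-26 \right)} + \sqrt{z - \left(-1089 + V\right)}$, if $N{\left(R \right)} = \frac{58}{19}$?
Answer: $\frac{58}{19} + 3 \sqrt{61} \approx 26.483$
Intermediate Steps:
$N{\left(R \right)} = \frac{58}{19}$ ($N{\left(R \right)} = 58 \cdot \frac{1}{19} = \frac{58}{19}$)
$z = -600$ ($z = 5 \cdot 10 \left(-12\right) = 50 \left(-12\right) = -600$)
$N{\left(-26 \right)} + \sqrt{z - \left(-1089 + V\right)} = \frac{58}{19} + \sqrt{-600 + \left(\left(-33\right)^{2} - -60\right)} = \frac{58}{19} + \sqrt{-600 + \left(1089 + 60\right)} = \frac{58}{19} + \sqrt{-600 + 1149} = \frac{58}{19} + \sqrt{549} = \frac{58}{19} + 3 \sqrt{61}$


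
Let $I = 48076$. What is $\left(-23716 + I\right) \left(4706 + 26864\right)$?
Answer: $769045200$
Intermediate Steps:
$\left(-23716 + I\right) \left(4706 + 26864\right) = \left(-23716 + 48076\right) \left(4706 + 26864\right) = 24360 \cdot 31570 = 769045200$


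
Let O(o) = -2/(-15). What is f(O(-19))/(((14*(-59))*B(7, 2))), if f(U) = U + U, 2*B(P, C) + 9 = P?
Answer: 2/6195 ≈ 0.00032284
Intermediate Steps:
B(P, C) = -9/2 + P/2
O(o) = 2/15 (O(o) = -2*(-1/15) = 2/15)
f(U) = 2*U
f(O(-19))/(((14*(-59))*B(7, 2))) = (2*(2/15))/(((14*(-59))*(-9/2 + (½)*7))) = 4/(15*((-826*(-9/2 + 7/2)))) = 4/(15*((-826*(-1)))) = (4/15)/826 = (4/15)*(1/826) = 2/6195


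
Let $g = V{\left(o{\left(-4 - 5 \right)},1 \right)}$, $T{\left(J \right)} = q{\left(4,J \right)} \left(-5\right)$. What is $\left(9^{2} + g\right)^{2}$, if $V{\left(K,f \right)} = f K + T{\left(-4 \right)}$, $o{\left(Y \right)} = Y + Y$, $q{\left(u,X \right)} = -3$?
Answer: $6084$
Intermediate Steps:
$T{\left(J \right)} = 15$ ($T{\left(J \right)} = \left(-3\right) \left(-5\right) = 15$)
$o{\left(Y \right)} = 2 Y$
$V{\left(K,f \right)} = 15 + K f$ ($V{\left(K,f \right)} = f K + 15 = K f + 15 = 15 + K f$)
$g = -3$ ($g = 15 + 2 \left(-4 - 5\right) 1 = 15 + 2 \left(-9\right) 1 = 15 - 18 = -3$)
$\left(9^{2} + g\right)^{2} = \left(9^{2} - 3\right)^{2} = \left(81 - 3\right)^{2} = 78^{2} = 6084$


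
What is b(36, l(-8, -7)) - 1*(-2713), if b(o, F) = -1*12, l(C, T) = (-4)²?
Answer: 2701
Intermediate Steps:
l(C, T) = 16
b(o, F) = -12
b(36, l(-8, -7)) - 1*(-2713) = -12 - 1*(-2713) = -12 + 2713 = 2701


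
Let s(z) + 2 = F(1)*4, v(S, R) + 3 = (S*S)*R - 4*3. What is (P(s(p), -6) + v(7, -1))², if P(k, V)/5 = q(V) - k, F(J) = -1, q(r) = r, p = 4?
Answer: 4096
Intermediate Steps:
v(S, R) = -15 + R*S² (v(S, R) = -3 + ((S*S)*R - 4*3) = -3 + (S²*R - 12) = -3 + (R*S² - 12) = -3 + (-12 + R*S²) = -15 + R*S²)
s(z) = -6 (s(z) = -2 - 1*4 = -2 - 4 = -6)
P(k, V) = -5*k + 5*V (P(k, V) = 5*(V - k) = -5*k + 5*V)
(P(s(p), -6) + v(7, -1))² = ((-5*(-6) + 5*(-6)) + (-15 - 1*7²))² = ((30 - 30) + (-15 - 1*49))² = (0 + (-15 - 49))² = (0 - 64)² = (-64)² = 4096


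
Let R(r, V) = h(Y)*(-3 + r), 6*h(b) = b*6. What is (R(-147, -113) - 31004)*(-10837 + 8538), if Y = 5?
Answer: 73002446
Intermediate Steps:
h(b) = b (h(b) = (b*6)/6 = (6*b)/6 = b)
R(r, V) = -15 + 5*r (R(r, V) = 5*(-3 + r) = -15 + 5*r)
(R(-147, -113) - 31004)*(-10837 + 8538) = ((-15 + 5*(-147)) - 31004)*(-10837 + 8538) = ((-15 - 735) - 31004)*(-2299) = (-750 - 31004)*(-2299) = -31754*(-2299) = 73002446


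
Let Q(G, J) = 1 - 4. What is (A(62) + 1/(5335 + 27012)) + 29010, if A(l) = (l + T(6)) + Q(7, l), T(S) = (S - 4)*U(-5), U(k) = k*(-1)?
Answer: 940618414/32347 ≈ 29079.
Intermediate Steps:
U(k) = -k
T(S) = -20 + 5*S (T(S) = (S - 4)*(-1*(-5)) = (-4 + S)*5 = -20 + 5*S)
Q(G, J) = -3
A(l) = 7 + l (A(l) = (l + (-20 + 5*6)) - 3 = (l + (-20 + 30)) - 3 = (l + 10) - 3 = (10 + l) - 3 = 7 + l)
(A(62) + 1/(5335 + 27012)) + 29010 = ((7 + 62) + 1/(5335 + 27012)) + 29010 = (69 + 1/32347) + 29010 = 2231944/32347 + 29010 = 940618414/32347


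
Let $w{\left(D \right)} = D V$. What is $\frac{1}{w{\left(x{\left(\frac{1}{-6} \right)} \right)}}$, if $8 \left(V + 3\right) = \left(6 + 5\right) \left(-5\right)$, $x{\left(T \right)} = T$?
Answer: $\frac{48}{79} \approx 0.60759$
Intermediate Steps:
$V = - \frac{79}{8}$ ($V = -3 + \frac{\left(6 + 5\right) \left(-5\right)}{8} = -3 + \frac{11 \left(-5\right)}{8} = -3 + \frac{1}{8} \left(-55\right) = -3 - \frac{55}{8} = - \frac{79}{8} \approx -9.875$)
$w{\left(D \right)} = - \frac{79 D}{8}$ ($w{\left(D \right)} = D \left(- \frac{79}{8}\right) = - \frac{79 D}{8}$)
$\frac{1}{w{\left(x{\left(\frac{1}{-6} \right)} \right)}} = \frac{1}{\left(- \frac{79}{8}\right) \frac{1}{-6}} = \frac{1}{\left(- \frac{79}{8}\right) \left(- \frac{1}{6}\right)} = \frac{1}{\frac{79}{48}} = \frac{48}{79}$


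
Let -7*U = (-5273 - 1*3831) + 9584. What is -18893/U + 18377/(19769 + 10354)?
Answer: 1330872611/4819680 ≈ 276.13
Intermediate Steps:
U = -480/7 (U = -((-5273 - 1*3831) + 9584)/7 = -((-5273 - 3831) + 9584)/7 = -(-9104 + 9584)/7 = -⅐*480 = -480/7 ≈ -68.571)
-18893/U + 18377/(19769 + 10354) = -18893/(-480/7) + 18377/(19769 + 10354) = -18893*(-7/480) + 18377/30123 = 132251/480 + 18377*(1/30123) = 132251/480 + 18377/30123 = 1330872611/4819680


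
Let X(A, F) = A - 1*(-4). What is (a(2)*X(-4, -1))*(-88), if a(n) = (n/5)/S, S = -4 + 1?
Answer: 0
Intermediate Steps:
S = -3
X(A, F) = 4 + A (X(A, F) = A + 4 = 4 + A)
a(n) = -n/15 (a(n) = (n/5)/(-3) = (n*(1/5))*(-1/3) = (n/5)*(-1/3) = -n/15)
(a(2)*X(-4, -1))*(-88) = ((-1/15*2)*(4 - 4))*(-88) = -2/15*0*(-88) = 0*(-88) = 0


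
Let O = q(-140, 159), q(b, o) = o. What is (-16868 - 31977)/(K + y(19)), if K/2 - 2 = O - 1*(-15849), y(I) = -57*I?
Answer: -48845/30937 ≈ -1.5789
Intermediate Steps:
O = 159
K = 32020 (K = 4 + 2*(159 - 1*(-15849)) = 4 + 2*(159 + 15849) = 4 + 2*16008 = 4 + 32016 = 32020)
(-16868 - 31977)/(K + y(19)) = (-16868 - 31977)/(32020 - 57*19) = -48845/(32020 - 1083) = -48845/30937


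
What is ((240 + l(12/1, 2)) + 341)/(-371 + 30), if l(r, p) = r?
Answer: -593/341 ≈ -1.7390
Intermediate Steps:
((240 + l(12/1, 2)) + 341)/(-371 + 30) = ((240 + 12/1) + 341)/(-371 + 30) = ((240 + 12*1) + 341)/(-341) = ((240 + 12) + 341)*(-1/341) = (252 + 341)*(-1/341) = 593*(-1/341) = -593/341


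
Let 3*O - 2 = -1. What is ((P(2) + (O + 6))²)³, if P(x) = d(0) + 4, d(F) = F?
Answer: 887503681/729 ≈ 1.2174e+6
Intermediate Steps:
O = ⅓ (O = ⅔ + (⅓)*(-1) = ⅔ - ⅓ = ⅓ ≈ 0.33333)
P(x) = 4 (P(x) = 0 + 4 = 4)
((P(2) + (O + 6))²)³ = ((4 + (⅓ + 6))²)³ = ((4 + 19/3)²)³ = ((31/3)²)³ = (961/9)³ = 887503681/729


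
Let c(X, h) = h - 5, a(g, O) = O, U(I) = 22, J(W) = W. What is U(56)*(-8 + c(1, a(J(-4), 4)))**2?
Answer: 1782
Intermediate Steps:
c(X, h) = -5 + h
U(56)*(-8 + c(1, a(J(-4), 4)))**2 = 22*(-8 + (-5 + 4))**2 = 22*(-8 - 1)**2 = 22*(-9)**2 = 22*81 = 1782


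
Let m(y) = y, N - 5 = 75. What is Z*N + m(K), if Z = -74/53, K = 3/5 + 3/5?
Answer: -29282/265 ≈ -110.50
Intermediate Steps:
N = 80 (N = 5 + 75 = 80)
K = 6/5 (K = 3*(⅕) + 3*(⅕) = ⅗ + ⅗ = 6/5 ≈ 1.2000)
Z = -74/53 (Z = -74*1/53 = -74/53 ≈ -1.3962)
Z*N + m(K) = -74/53*80 + 6/5 = -5920/53 + 6/5 = -29282/265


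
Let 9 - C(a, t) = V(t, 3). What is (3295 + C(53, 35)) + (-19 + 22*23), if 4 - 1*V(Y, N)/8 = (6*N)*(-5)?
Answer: 3039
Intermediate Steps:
V(Y, N) = 32 + 240*N (V(Y, N) = 32 - 8*6*N*(-5) = 32 - (-240)*N = 32 + 240*N)
C(a, t) = -743 (C(a, t) = 9 - (32 + 240*3) = 9 - (32 + 720) = 9 - 1*752 = 9 - 752 = -743)
(3295 + C(53, 35)) + (-19 + 22*23) = (3295 - 743) + (-19 + 22*23) = 2552 + (-19 + 506) = 2552 + 487 = 3039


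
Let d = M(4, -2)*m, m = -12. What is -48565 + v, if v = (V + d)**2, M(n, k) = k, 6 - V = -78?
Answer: -36901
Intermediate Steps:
V = 84 (V = 6 - 1*(-78) = 6 + 78 = 84)
d = 24 (d = -2*(-12) = 24)
v = 11664 (v = (84 + 24)**2 = 108**2 = 11664)
-48565 + v = -48565 + 11664 = -36901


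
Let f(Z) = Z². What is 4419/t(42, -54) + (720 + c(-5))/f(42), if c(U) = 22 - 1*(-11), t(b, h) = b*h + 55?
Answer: -2042909/1301244 ≈ -1.5700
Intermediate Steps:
t(b, h) = 55 + b*h
c(U) = 33 (c(U) = 22 + 11 = 33)
4419/t(42, -54) + (720 + c(-5))/f(42) = 4419/(55 + 42*(-54)) + (720 + 33)/(42²) = 4419/(55 - 2268) + 753/1764 = 4419/(-2213) + 753*(1/1764) = 4419*(-1/2213) + 251/588 = -4419/2213 + 251/588 = -2042909/1301244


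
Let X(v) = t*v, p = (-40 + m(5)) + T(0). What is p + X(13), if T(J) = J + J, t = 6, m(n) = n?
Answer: 43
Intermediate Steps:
T(J) = 2*J
p = -35 (p = (-40 + 5) + 2*0 = -35 + 0 = -35)
X(v) = 6*v
p + X(13) = -35 + 6*13 = -35 + 78 = 43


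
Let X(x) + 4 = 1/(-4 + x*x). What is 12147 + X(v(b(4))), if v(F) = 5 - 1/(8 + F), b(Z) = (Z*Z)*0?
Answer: 15360959/1265 ≈ 12143.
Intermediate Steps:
b(Z) = 0 (b(Z) = Z**2*0 = 0)
X(x) = -4 + 1/(-4 + x**2) (X(x) = -4 + 1/(-4 + x*x) = -4 + 1/(-4 + x**2))
12147 + X(v(b(4))) = 12147 + (17 - 4*(39 + 5*0)**2/(8 + 0)**2)/(-4 + ((39 + 5*0)/(8 + 0))**2) = 12147 + (17 - 4*(39 + 0)**2/64)/(-4 + ((39 + 0)/8)**2) = 12147 + (17 - 4*((1/8)*39)**2)/(-4 + ((1/8)*39)**2) = 12147 + (17 - 4*(39/8)**2)/(-4 + (39/8)**2) = 12147 + (17 - 4*1521/64)/(-4 + 1521/64) = 12147 + (17 - 1521/16)/(1265/64) = 12147 + (64/1265)*(-1249/16) = 12147 - 4996/1265 = 15360959/1265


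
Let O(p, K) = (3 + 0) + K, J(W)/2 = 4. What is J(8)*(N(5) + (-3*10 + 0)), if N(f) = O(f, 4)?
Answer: -184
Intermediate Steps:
J(W) = 8 (J(W) = 2*4 = 8)
O(p, K) = 3 + K
N(f) = 7 (N(f) = 3 + 4 = 7)
J(8)*(N(5) + (-3*10 + 0)) = 8*(7 + (-3*10 + 0)) = 8*(7 + (-30 + 0)) = 8*(7 - 30) = 8*(-23) = -184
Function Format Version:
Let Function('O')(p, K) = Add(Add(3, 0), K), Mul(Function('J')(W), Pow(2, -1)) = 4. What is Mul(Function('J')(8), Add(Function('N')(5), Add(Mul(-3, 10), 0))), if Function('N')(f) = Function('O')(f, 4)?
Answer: -184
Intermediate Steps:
Function('J')(W) = 8 (Function('J')(W) = Mul(2, 4) = 8)
Function('O')(p, K) = Add(3, K)
Function('N')(f) = 7 (Function('N')(f) = Add(3, 4) = 7)
Mul(Function('J')(8), Add(Function('N')(5), Add(Mul(-3, 10), 0))) = Mul(8, Add(7, Add(Mul(-3, 10), 0))) = Mul(8, Add(7, Add(-30, 0))) = Mul(8, Add(7, -30)) = Mul(8, -23) = -184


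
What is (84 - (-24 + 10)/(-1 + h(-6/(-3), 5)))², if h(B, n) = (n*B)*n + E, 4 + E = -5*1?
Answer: 2845969/400 ≈ 7114.9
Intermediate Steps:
E = -9 (E = -4 - 5*1 = -4 - 5 = -9)
h(B, n) = -9 + B*n² (h(B, n) = (n*B)*n - 9 = (B*n)*n - 9 = B*n² - 9 = -9 + B*n²)
(84 - (-24 + 10)/(-1 + h(-6/(-3), 5)))² = (84 - (-24 + 10)/(-1 + (-9 - 6/(-3)*5²)))² = (84 - (-14)/(-1 + (-9 - 6*(-⅓)*25)))² = (84 - (-14)/(-1 + (-9 + 2*25)))² = (84 - (-14)/(-1 + (-9 + 50)))² = (84 - (-14)/(-1 + 41))² = (84 - (-14)/40)² = (84 - 1*(-7/20))² = (84 + 7/20)² = (1687/20)² = 2845969/400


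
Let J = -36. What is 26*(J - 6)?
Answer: -1092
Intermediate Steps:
26*(J - 6) = 26*(-36 - 6) = 26*(-42) = -1092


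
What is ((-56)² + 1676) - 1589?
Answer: 3223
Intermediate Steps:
((-56)² + 1676) - 1589 = (3136 + 1676) - 1589 = 4812 - 1589 = 3223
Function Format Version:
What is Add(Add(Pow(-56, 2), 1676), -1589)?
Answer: 3223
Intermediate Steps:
Add(Add(Pow(-56, 2), 1676), -1589) = Add(Add(3136, 1676), -1589) = Add(4812, -1589) = 3223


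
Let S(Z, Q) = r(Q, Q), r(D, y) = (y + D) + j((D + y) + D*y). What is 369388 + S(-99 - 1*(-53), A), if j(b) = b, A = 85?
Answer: 376953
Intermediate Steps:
r(D, y) = 2*D + 2*y + D*y (r(D, y) = (y + D) + ((D + y) + D*y) = (D + y) + (D + y + D*y) = 2*D + 2*y + D*y)
S(Z, Q) = Q² + 4*Q (S(Z, Q) = 2*Q + 2*Q + Q*Q = 2*Q + 2*Q + Q² = Q² + 4*Q)
369388 + S(-99 - 1*(-53), A) = 369388 + 85*(4 + 85) = 369388 + 85*89 = 369388 + 7565 = 376953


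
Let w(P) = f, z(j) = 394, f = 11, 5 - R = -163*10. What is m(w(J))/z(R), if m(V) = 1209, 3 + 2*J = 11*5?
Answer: 1209/394 ≈ 3.0685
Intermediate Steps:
R = 1635 (R = 5 - (-163)*10 = 5 - 1*(-1630) = 5 + 1630 = 1635)
J = 26 (J = -3/2 + (11*5)/2 = -3/2 + (½)*55 = -3/2 + 55/2 = 26)
w(P) = 11
m(w(J))/z(R) = 1209/394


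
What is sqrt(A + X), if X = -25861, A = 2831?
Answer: 7*I*sqrt(470) ≈ 151.76*I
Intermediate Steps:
sqrt(A + X) = sqrt(2831 - 25861) = sqrt(-23030) = 7*I*sqrt(470)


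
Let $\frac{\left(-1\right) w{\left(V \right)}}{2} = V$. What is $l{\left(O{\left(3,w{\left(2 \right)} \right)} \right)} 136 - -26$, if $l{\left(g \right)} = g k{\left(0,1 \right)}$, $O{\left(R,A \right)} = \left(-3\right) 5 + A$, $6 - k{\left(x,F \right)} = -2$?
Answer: $-20646$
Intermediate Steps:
$k{\left(x,F \right)} = 8$ ($k{\left(x,F \right)} = 6 - -2 = 6 + 2 = 8$)
$w{\left(V \right)} = - 2 V$
$O{\left(R,A \right)} = -15 + A$
$l{\left(g \right)} = 8 g$ ($l{\left(g \right)} = g 8 = 8 g$)
$l{\left(O{\left(3,w{\left(2 \right)} \right)} \right)} 136 - -26 = 8 \left(-15 - 4\right) 136 - -26 = 8 \left(-15 - 4\right) 136 + 26 = 8 \left(-19\right) 136 + 26 = \left(-152\right) 136 + 26 = -20672 + 26 = -20646$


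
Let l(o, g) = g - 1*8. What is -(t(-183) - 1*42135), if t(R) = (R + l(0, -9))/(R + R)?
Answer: 7710605/183 ≈ 42134.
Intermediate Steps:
l(o, g) = -8 + g (l(o, g) = g - 8 = -8 + g)
t(R) = (-17 + R)/(2*R) (t(R) = (R + (-8 - 9))/(R + R) = (R - 17)/((2*R)) = (-17 + R)*(1/(2*R)) = (-17 + R)/(2*R))
-(t(-183) - 1*42135) = -((½)*(-17 - 183)/(-183) - 1*42135) = -((½)*(-1/183)*(-200) - 42135) = -(100/183 - 42135) = -1*(-7710605/183) = 7710605/183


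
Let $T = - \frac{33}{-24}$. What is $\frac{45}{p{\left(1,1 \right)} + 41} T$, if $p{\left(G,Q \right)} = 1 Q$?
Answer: $\frac{165}{112} \approx 1.4732$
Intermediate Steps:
$T = \frac{11}{8}$ ($T = \left(-33\right) \left(- \frac{1}{24}\right) = \frac{11}{8} \approx 1.375$)
$p{\left(G,Q \right)} = Q$
$\frac{45}{p{\left(1,1 \right)} + 41} T = \frac{45}{1 + 41} \cdot \frac{11}{8} = \frac{45}{42} \cdot \frac{11}{8} = 45 \cdot \frac{1}{42} \cdot \frac{11}{8} = \frac{15}{14} \cdot \frac{11}{8} = \frac{165}{112}$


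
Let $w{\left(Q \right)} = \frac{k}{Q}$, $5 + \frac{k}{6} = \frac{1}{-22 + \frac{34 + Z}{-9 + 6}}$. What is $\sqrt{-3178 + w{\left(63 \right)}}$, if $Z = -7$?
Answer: $\frac{i \sqrt{149671410}}{217} \approx 56.378 i$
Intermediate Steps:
$k = - \frac{936}{31}$ ($k = -30 + \frac{6}{-22 + \frac{34 - 7}{-9 + 6}} = -30 + \frac{6}{-22 + \frac{27}{-3}} = -30 + \frac{6}{-22 + 27 \left(- \frac{1}{3}\right)} = -30 + \frac{6}{-22 - 9} = -30 + \frac{6}{-31} = -30 + 6 \left(- \frac{1}{31}\right) = -30 - \frac{6}{31} = - \frac{936}{31} \approx -30.194$)
$w{\left(Q \right)} = - \frac{936}{31 Q}$
$\sqrt{-3178 + w{\left(63 \right)}} = \sqrt{-3178 - \frac{936}{31 \cdot 63}} = \sqrt{-3178 - \frac{104}{217}} = \sqrt{- \frac{689730}{217}} = \frac{i \sqrt{149671410}}{217}$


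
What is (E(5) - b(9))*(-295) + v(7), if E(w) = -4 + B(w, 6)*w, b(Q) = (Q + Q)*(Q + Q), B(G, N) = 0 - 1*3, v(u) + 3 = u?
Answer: 101189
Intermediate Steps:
v(u) = -3 + u
B(G, N) = -3 (B(G, N) = 0 - 3 = -3)
b(Q) = 4*Q² (b(Q) = (2*Q)*(2*Q) = 4*Q²)
E(w) = -4 - 3*w
(E(5) - b(9))*(-295) + v(7) = ((-4 - 3*5) - 4*9²)*(-295) + (-3 + 7) = ((-4 - 15) - 4*81)*(-295) + 4 = (-19 - 1*324)*(-295) + 4 = (-19 - 324)*(-295) + 4 = -343*(-295) + 4 = 101185 + 4 = 101189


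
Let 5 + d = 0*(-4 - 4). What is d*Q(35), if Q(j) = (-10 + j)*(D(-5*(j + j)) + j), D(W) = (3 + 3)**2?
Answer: -8875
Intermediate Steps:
d = -5 (d = -5 + 0*(-4 - 4) = -5 + 0*(-8) = -5 + 0 = -5)
D(W) = 36 (D(W) = 6**2 = 36)
Q(j) = (-10 + j)*(36 + j)
d*Q(35) = -5*(-360 + 35**2 + 26*35) = -5*(-360 + 1225 + 910) = -5*1775 = -8875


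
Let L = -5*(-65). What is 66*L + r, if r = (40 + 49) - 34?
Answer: 21505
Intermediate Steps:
L = 325
r = 55 (r = 89 - 34 = 55)
66*L + r = 66*325 + 55 = 21450 + 55 = 21505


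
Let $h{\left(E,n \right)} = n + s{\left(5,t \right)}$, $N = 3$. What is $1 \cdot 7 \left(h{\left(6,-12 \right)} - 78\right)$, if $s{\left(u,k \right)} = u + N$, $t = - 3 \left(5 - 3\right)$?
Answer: $-574$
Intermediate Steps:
$t = -6$ ($t = \left(-3\right) 2 = -6$)
$s{\left(u,k \right)} = 3 + u$ ($s{\left(u,k \right)} = u + 3 = 3 + u$)
$h{\left(E,n \right)} = 8 + n$ ($h{\left(E,n \right)} = n + \left(3 + 5\right) = n + 8 = 8 + n$)
$1 \cdot 7 \left(h{\left(6,-12 \right)} - 78\right) = 1 \cdot 7 \left(\left(8 - 12\right) - 78\right) = 7 \left(-4 - 78\right) = 7 \left(-82\right) = -574$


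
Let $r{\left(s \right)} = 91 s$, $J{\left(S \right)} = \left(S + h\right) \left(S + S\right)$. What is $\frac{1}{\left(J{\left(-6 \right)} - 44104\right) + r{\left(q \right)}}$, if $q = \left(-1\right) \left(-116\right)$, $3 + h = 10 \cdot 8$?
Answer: $- \frac{1}{34400} \approx -2.907 \cdot 10^{-5}$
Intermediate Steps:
$h = 77$ ($h = -3 + 10 \cdot 8 = -3 + 80 = 77$)
$q = 116$
$J{\left(S \right)} = 2 S \left(77 + S\right)$ ($J{\left(S \right)} = \left(S + 77\right) \left(S + S\right) = \left(77 + S\right) 2 S = 2 S \left(77 + S\right)$)
$\frac{1}{\left(J{\left(-6 \right)} - 44104\right) + r{\left(q \right)}} = \frac{1}{\left(2 \left(-6\right) \left(77 - 6\right) - 44104\right) + 91 \cdot 116} = \frac{1}{\left(2 \left(-6\right) 71 - 44104\right) + 10556} = \frac{1}{\left(-852 - 44104\right) + 10556} = \frac{1}{-44956 + 10556} = \frac{1}{-34400} = - \frac{1}{34400}$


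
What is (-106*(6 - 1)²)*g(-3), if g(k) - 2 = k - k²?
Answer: 26500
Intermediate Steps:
g(k) = 2 + k - k² (g(k) = 2 + (k - k²) = 2 + k - k²)
(-106*(6 - 1)²)*g(-3) = (-106*(6 - 1)²)*(2 - 3 - 1*(-3)²) = (-106*5²)*(2 - 3 - 1*9) = (-106*25)*(2 - 3 - 9) = -2650*(-10) = 26500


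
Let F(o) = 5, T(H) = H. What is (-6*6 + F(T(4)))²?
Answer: 961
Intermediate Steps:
(-6*6 + F(T(4)))² = (-6*6 + 5)² = (-36 + 5)² = (-31)² = 961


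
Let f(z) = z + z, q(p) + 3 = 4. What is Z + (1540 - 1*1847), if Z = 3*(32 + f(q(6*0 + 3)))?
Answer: -205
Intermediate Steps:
q(p) = 1 (q(p) = -3 + 4 = 1)
f(z) = 2*z
Z = 102 (Z = 3*(32 + 2*1) = 3*(32 + 2) = 3*34 = 102)
Z + (1540 - 1*1847) = 102 + (1540 - 1*1847) = 102 + (1540 - 1847) = 102 - 307 = -205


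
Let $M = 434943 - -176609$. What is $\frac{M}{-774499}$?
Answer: $- \frac{611552}{774499} \approx -0.78961$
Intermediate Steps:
$M = 611552$ ($M = 434943 + 176609 = 611552$)
$\frac{M}{-774499} = \frac{611552}{-774499} = 611552 \left(- \frac{1}{774499}\right) = - \frac{611552}{774499}$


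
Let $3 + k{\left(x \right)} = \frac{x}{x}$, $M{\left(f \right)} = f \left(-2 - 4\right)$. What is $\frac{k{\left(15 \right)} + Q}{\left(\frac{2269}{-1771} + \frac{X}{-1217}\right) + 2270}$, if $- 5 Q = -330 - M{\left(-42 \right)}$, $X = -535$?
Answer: $\frac{616417802}{12226832505} \approx 0.050415$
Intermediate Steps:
$M{\left(f \right)} = - 6 f$ ($M{\left(f \right)} = f \left(-6\right) = - 6 f$)
$Q = \frac{582}{5}$ ($Q = - \frac{-330 - \left(-6\right) \left(-42\right)}{5} = - \frac{-330 - 252}{5} = \left(- \frac{1}{5}\right) \left(-582\right) = \frac{582}{5} \approx 116.4$)
$k{\left(x \right)} = -2$ ($k{\left(x \right)} = -3 + \frac{x}{x} = -3 + 1 = -2$)
$\frac{k{\left(15 \right)} + Q}{\left(\frac{2269}{-1771} + \frac{X}{-1217}\right) + 2270} = \frac{-2 + \frac{582}{5}}{\left(\frac{2269}{-1771} - \frac{535}{-1217}\right) + 2270} = \frac{572}{5 \left(\left(2269 \left(- \frac{1}{1771}\right) - - \frac{535}{1217}\right) + 2270\right)} = \frac{572}{5 \left(\left(- \frac{2269}{1771} + \frac{535}{1217}\right) + 2270\right)} = \frac{572}{5 \left(- \frac{1813888}{2155307} + 2270\right)} = \frac{572}{5 \cdot \frac{4890733002}{2155307}} = \frac{572}{5} \cdot \frac{2155307}{4890733002} = \frac{616417802}{12226832505}$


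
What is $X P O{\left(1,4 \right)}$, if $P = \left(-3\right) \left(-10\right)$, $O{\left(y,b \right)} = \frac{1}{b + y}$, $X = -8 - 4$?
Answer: $-72$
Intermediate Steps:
$X = -12$ ($X = -8 - 4 = -12$)
$P = 30$
$X P O{\left(1,4 \right)} = \frac{\left(-12\right) 30}{4 + 1} = - \frac{360}{5} = \left(-360\right) \frac{1}{5} = -72$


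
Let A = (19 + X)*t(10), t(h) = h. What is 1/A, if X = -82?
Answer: -1/630 ≈ -0.0015873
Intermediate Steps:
A = -630 (A = (19 - 82)*10 = -63*10 = -630)
1/A = 1/(-630) = -1/630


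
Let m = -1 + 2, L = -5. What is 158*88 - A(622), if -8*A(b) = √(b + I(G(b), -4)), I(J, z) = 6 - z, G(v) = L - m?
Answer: 13904 + √158/4 ≈ 13907.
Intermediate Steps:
m = 1
G(v) = -6 (G(v) = -5 - 1*1 = -5 - 1 = -6)
A(b) = -√(10 + b)/8 (A(b) = -√(b + (6 - 1*(-4)))/8 = -√(b + (6 + 4))/8 = -√(b + 10)/8 = -√(10 + b)/8)
158*88 - A(622) = 158*88 - (-1)*√(10 + 622)/8 = 13904 - (-1)*√632/8 = 13904 - (-1)*2*√158/8 = 13904 - (-1)*√158/4 = 13904 + √158/4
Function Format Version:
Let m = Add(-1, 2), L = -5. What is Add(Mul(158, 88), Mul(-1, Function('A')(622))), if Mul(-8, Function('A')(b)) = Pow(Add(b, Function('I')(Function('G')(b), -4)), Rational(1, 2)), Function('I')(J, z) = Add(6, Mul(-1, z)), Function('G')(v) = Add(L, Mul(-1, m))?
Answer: Add(13904, Mul(Rational(1, 4), Pow(158, Rational(1, 2)))) ≈ 13907.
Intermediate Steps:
m = 1
Function('G')(v) = -6 (Function('G')(v) = Add(-5, Mul(-1, 1)) = Add(-5, -1) = -6)
Function('A')(b) = Mul(Rational(-1, 8), Pow(Add(10, b), Rational(1, 2))) (Function('A')(b) = Mul(Rational(-1, 8), Pow(Add(b, Add(6, Mul(-1, -4))), Rational(1, 2))) = Mul(Rational(-1, 8), Pow(Add(b, Add(6, 4)), Rational(1, 2))) = Mul(Rational(-1, 8), Pow(Add(b, 10), Rational(1, 2))) = Mul(Rational(-1, 8), Pow(Add(10, b), Rational(1, 2))))
Add(Mul(158, 88), Mul(-1, Function('A')(622))) = Add(Mul(158, 88), Mul(-1, Mul(Rational(-1, 8), Pow(Add(10, 622), Rational(1, 2))))) = Add(13904, Mul(-1, Mul(Rational(-1, 8), Pow(632, Rational(1, 2))))) = Add(13904, Mul(-1, Mul(Rational(-1, 8), Mul(2, Pow(158, Rational(1, 2)))))) = Add(13904, Mul(-1, Mul(Rational(-1, 4), Pow(158, Rational(1, 2))))) = Add(13904, Mul(Rational(1, 4), Pow(158, Rational(1, 2))))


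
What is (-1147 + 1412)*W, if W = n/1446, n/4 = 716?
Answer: 379480/723 ≈ 524.87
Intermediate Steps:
n = 2864 (n = 4*716 = 2864)
W = 1432/723 (W = 2864/1446 = 2864*(1/1446) = 1432/723 ≈ 1.9806)
(-1147 + 1412)*W = (-1147 + 1412)*(1432/723) = 265*(1432/723) = 379480/723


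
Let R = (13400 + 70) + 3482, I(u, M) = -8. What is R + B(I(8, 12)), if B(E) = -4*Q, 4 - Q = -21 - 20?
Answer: 16772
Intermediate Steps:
Q = 45 (Q = 4 - (-21 - 20) = 4 - 1*(-41) = 4 + 41 = 45)
R = 16952 (R = 13470 + 3482 = 16952)
B(E) = -180 (B(E) = -4*45 = -180)
R + B(I(8, 12)) = 16952 - 180 = 16772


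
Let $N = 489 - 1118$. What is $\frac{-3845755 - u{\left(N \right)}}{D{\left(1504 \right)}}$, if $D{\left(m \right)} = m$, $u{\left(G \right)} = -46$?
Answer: $- \frac{3845709}{1504} \approx -2557.0$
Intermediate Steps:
$N = -629$ ($N = 489 - 1118 = -629$)
$\frac{-3845755 - u{\left(N \right)}}{D{\left(1504 \right)}} = \frac{-3845755 - -46}{1504} = \left(-3845755 + 46\right) \frac{1}{1504} = \left(-3845709\right) \frac{1}{1504} = - \frac{3845709}{1504}$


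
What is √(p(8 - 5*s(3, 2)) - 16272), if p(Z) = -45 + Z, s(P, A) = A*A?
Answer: I*√16329 ≈ 127.78*I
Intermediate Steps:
s(P, A) = A²
√(p(8 - 5*s(3, 2)) - 16272) = √((-45 + (8 - 5*2²)) - 16272) = √((-45 + (8 - 5*4)) - 16272) = √((-45 + (8 - 20)) - 16272) = √((-45 - 12) - 16272) = √(-57 - 16272) = √(-16329) = I*√16329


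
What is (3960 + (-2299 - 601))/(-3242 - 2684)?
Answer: -530/2963 ≈ -0.17887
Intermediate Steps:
(3960 + (-2299 - 601))/(-3242 - 2684) = (3960 - 2900)/(-5926) = 1060*(-1/5926) = -530/2963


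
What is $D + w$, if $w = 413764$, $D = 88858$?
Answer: $502622$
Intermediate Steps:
$D + w = 88858 + 413764 = 502622$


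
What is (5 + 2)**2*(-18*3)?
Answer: -2646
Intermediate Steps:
(5 + 2)**2*(-18*3) = 7**2*(-54) = 49*(-54) = -2646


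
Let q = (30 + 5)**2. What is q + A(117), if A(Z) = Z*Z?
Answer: 14914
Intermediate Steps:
q = 1225 (q = 35**2 = 1225)
A(Z) = Z**2
q + A(117) = 1225 + 117**2 = 1225 + 13689 = 14914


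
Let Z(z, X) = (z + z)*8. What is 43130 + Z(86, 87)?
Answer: 44506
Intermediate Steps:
Z(z, X) = 16*z (Z(z, X) = (2*z)*8 = 16*z)
43130 + Z(86, 87) = 43130 + 16*86 = 43130 + 1376 = 44506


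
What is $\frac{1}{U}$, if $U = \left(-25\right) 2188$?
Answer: $- \frac{1}{54700} \approx -1.8282 \cdot 10^{-5}$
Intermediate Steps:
$U = -54700$
$\frac{1}{U} = \frac{1}{-54700} = - \frac{1}{54700}$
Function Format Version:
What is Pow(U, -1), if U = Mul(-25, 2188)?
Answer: Rational(-1, 54700) ≈ -1.8282e-5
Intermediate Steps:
U = -54700
Pow(U, -1) = Pow(-54700, -1) = Rational(-1, 54700)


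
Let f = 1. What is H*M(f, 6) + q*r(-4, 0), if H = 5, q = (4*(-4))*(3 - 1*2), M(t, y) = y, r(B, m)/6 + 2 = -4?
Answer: 606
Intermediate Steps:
r(B, m) = -36 (r(B, m) = -12 + 6*(-4) = -12 - 24 = -36)
q = -16 (q = -16*(3 - 2) = -16*1 = -16)
H*M(f, 6) + q*r(-4, 0) = 5*6 - 16*(-36) = 30 + 576 = 606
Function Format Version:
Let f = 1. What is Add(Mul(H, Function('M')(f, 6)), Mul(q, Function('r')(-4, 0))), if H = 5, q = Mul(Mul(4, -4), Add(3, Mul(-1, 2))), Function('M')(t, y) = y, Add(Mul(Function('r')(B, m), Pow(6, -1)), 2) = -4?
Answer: 606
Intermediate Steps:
Function('r')(B, m) = -36 (Function('r')(B, m) = Add(-12, Mul(6, -4)) = Add(-12, -24) = -36)
q = -16 (q = Mul(-16, Add(3, -2)) = Mul(-16, 1) = -16)
Add(Mul(H, Function('M')(f, 6)), Mul(q, Function('r')(-4, 0))) = Add(Mul(5, 6), Mul(-16, -36)) = Add(30, 576) = 606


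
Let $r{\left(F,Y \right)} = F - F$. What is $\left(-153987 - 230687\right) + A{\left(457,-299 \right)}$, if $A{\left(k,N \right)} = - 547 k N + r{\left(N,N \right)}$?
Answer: $74359047$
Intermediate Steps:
$r{\left(F,Y \right)} = 0$
$A{\left(k,N \right)} = - 547 N k$ ($A{\left(k,N \right)} = - 547 k N + 0 = - 547 N k + 0 = - 547 N k$)
$\left(-153987 - 230687\right) + A{\left(457,-299 \right)} = \left(-153987 - 230687\right) - \left(-163553\right) 457 = -384674 + 74743721 = 74359047$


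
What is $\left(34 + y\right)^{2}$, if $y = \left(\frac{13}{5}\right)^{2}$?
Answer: $\frac{1038361}{625} \approx 1661.4$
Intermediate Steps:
$y = \frac{169}{25}$ ($y = \left(13 \cdot \frac{1}{5}\right)^{2} = \left(\frac{13}{5}\right)^{2} = \frac{169}{25} \approx 6.76$)
$\left(34 + y\right)^{2} = \left(34 + \frac{169}{25}\right)^{2} = \left(\frac{1019}{25}\right)^{2} = \frac{1038361}{625}$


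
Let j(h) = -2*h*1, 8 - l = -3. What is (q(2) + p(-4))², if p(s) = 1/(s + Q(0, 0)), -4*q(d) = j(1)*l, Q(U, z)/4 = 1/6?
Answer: 676/25 ≈ 27.040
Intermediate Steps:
Q(U, z) = ⅔ (Q(U, z) = 4/6 = 4*(⅙) = ⅔)
l = 11 (l = 8 - 1*(-3) = 8 + 3 = 11)
j(h) = -2*h
q(d) = 11/2 (q(d) = -(-2*1)*11/4 = -(-1)*11/2 = -¼*(-22) = 11/2)
p(s) = 1/(⅔ + s) (p(s) = 1/(s + ⅔) = 1/(⅔ + s))
(q(2) + p(-4))² = (11/2 + 3/(2 + 3*(-4)))² = (11/2 + 3/(2 - 12))² = (11/2 + 3/(-10))² = (11/2 + 3*(-⅒))² = (11/2 - 3/10)² = (26/5)² = 676/25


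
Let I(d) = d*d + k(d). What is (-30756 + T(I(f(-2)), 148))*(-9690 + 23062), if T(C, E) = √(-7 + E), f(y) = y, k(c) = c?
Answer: -411269232 + 13372*√141 ≈ -4.1111e+8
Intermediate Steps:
I(d) = d + d² (I(d) = d*d + d = d² + d = d + d²)
(-30756 + T(I(f(-2)), 148))*(-9690 + 23062) = (-30756 + √(-7 + 148))*(-9690 + 23062) = (-30756 + √141)*13372 = -411269232 + 13372*√141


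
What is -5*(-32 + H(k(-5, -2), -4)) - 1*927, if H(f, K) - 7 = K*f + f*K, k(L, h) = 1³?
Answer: -762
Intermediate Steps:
k(L, h) = 1
H(f, K) = 7 + 2*K*f (H(f, K) = 7 + (K*f + f*K) = 7 + (K*f + K*f) = 7 + 2*K*f)
-5*(-32 + H(k(-5, -2), -4)) - 1*927 = -5*(-32 + (7 + 2*(-4)*1)) - 1*927 = -5*(-32 + (7 - 8)) - 927 = -5*(-32 - 1) - 927 = -5*(-33) - 927 = 165 - 927 = -762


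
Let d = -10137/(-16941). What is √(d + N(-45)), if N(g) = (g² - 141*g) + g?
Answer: √265491751138/5647 ≈ 91.245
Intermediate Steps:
N(g) = g² - 140*g
d = 3379/5647 (d = -10137*(-1/16941) = 3379/5647 ≈ 0.59837)
√(d + N(-45)) = √(3379/5647 - 45*(-140 - 45)) = √(3379/5647 - 45*(-185)) = √(3379/5647 + 8325) = √(47014654/5647) = √265491751138/5647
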